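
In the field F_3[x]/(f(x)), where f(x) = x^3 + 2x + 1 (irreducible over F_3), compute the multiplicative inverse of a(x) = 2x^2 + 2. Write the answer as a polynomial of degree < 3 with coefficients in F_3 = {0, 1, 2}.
a(x)^(-1) ≡ x^2 + 2x + 1 (mod f(x))

Since f is irreducible over F_3, F_3[x]/(f) is a field and a(x) ≠ 0 has an inverse. Apply the extended Euclidean algorithm to f(x) and a(x) in F_3[x]: f(x) = (2x)·a(x) + (x + 1);  a(x) = (2x + 1)·(x + 1) + (1). The last nonzero remainder is the constant 1 = gcd(f, a) in F_3. Back-substituting through the division chain expresses 1 = s(x)·a(x) + t(x)·f(x) with s(x) ≡ x^2 + 2x + 1 (mod f), so a(x)^(-1) ≡ s(x) = x^2 + 2x + 1 (mod f). Check: (2x^2 + 2)·(x^2 + 2x + 1) = 2x^4 + x^3 + x^2 + x + 2 ≡ 1 (mod x^3 + 2x + 1).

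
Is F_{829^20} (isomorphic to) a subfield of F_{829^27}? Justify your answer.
No: F_{829^20} is not a subfield of F_{829^27}

F_{p^m} embeds in F_{p^n} iff m | n. Here 20 ∤ 27 (since 27 = 1·20 + 7 with remainder 7 ≠ 0), so F_{829^20} is not a subfield of F_{829^27}. Equivalently: if it were, the tower law would give 20 = [F_{829^20}:F_829] dividing [F_{829^27}:F_829] = 27, contradiction.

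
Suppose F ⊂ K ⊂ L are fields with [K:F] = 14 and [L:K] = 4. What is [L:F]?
[L:F] = 56

The tower law says that for any tower of field extensions F ⊂ K ⊂ L with finite degrees, [L:F] = [L:K] · [K:F]. Here this gives [L:F] = 4 · 14 = 56.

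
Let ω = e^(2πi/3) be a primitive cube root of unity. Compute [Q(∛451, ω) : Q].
[Q(∛451, ω) : Q] = 6

[Q(∛451):Q] = 3 (min poly x^3 - 451, irreducible since 451 is not a perfect cube). [Q(ω):Q] = 2 (min poly x^2 + x + 1). Since Q(∛451) ⊂ R and ω ∉ R, we have ω ∉ Q(∛451), so x^2 + x + 1 remains irreducible over Q(∛451) and [Q(∛451, ω) : Q(∛451)] = 2. By the tower law, [Q(∛451, ω) : Q] = 3 · 2 = 6. (In fact Q(∛451, ω) is the splitting field of x^3 - 451 over Q.)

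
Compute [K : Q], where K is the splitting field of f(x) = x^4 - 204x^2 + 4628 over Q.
[K : Q] = 4

Solving the quadratic in x^2: x^2 = (204 ± √(204^2 - 4·4628))/2 = (204 ± √23104)/2 = (204 ± 152)/2, giving x^2 = 26 or x^2 = 178. So f(x) = (x^2 - 26)(x^2 - 178) and the roots of f are ±√26, ±√178. Hence the splitting field is K = Q(√26, √178). Since 26 and 178 are distinct squarefree integers > 1, their product 4628 is not a perfect square, so √178 ∉ Q(√26). By the tower law [K:Q] = [Q(√26,√178):Q(√26)] · [Q(√26):Q] = 2 · 2 = 4.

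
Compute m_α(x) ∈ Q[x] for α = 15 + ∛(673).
m_α(x) = x^3 - 45x^2 + 675x - 4048

Set β = α - 15 = ∛(673), so β^3 = 673. Then (α - 15)^3 - 673 = 0, i.e. α is a root of g(x) = (x - 15)^3 - 673 = x^3 - 45x^2 + 675x - 4048. Since g(x) = h(x - 15) where h(x) = x^3 - 673, and h is irreducible over Q (because 673 is not a perfect cube, so h has no rational root, and a monic cubic with no rational root is irreducible), g is also irreducible (irreducibility is preserved under the substitution x → x - 15). Hence m_α(x) = x^3 - 45x^2 + 675x - 4048.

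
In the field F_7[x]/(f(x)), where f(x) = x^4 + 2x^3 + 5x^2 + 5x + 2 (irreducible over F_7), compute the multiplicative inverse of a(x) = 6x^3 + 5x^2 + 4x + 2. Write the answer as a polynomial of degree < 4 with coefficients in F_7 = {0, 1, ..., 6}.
a(x)^(-1) ≡ 6x^3 + 3x^2 + 6x + 3 (mod f(x))

Since f is irreducible over F_7, F_7[x]/(f) is a field and a(x) ≠ 0 has an inverse. Apply the extended Euclidean algorithm to f(x) and a(x) in F_7[x]: f(x) = (6x)·a(x) + (2x^2 + 2);  a(x) = (3x + 6)·(2x^2 + 2) + (5x + 4);  (2x^2 + 2) = (6x + 5)·(5x + 4) + (3). The last nonzero remainder is the constant 3 = gcd(f, a) in F_7. Back-substituting through the division chain expresses 3 = s(x)·a(x) + t(x)·f(x) with s(x) ≡ 4x^3 + 2x^2 + 4x + 2 (mod f), so (4x^3 + 2x^2 + 4x + 2)·a(x) ≡ 3 (mod f). Multiplying by 3^(-1) ≡ 5 in F_7 gives a(x)^(-1) ≡ 5·(4x^3 + 2x^2 + 4x + 2) ≡ 6x^3 + 3x^2 + 6x + 3 (mod f). Check: (6x^3 + 5x^2 + 4x + 2)·(6x^3 + 3x^2 + 6x + 3) = x^6 + 6x^5 + 5x^4 + 2x^3 + 3x^2 + 3x + 6 ≡ 1 (mod x^4 + 2x^3 + 5x^2 + 5x + 2).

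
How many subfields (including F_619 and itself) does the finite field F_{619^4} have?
F_{619^4} has 3 subfields

The subfields of F_{p^n} are exactly the fields F_{p^d} for d | n (each is the fixed field of the unique index-d subgroup of Gal(F_{p^n}/F_p) ≅ Z/nZ). The divisors of n = 4 are {1, 2, 4}, giving 3 subfields: F_{619^1}, F_{619^2}, F_{619^4}.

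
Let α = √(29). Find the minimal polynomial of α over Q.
m_α(x) = x^2 - 29

α satisfies α^2 - 29 = 0, so x^2 - 29 annihilates α. Since d = 29 is squarefree and ≠ 1, it is not a perfect square in Q, so x^2 - 29 has no rational root and is therefore irreducible over Q (a degree-2 polynomial over a field is irreducible iff it has no root). Hence m_α(x) = x^2 - 29.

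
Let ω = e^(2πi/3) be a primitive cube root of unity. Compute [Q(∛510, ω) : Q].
[Q(∛510, ω) : Q] = 6

[Q(∛510):Q] = 3 (min poly x^3 - 510, irreducible since 510 is not a perfect cube). [Q(ω):Q] = 2 (min poly x^2 + x + 1). Since Q(∛510) ⊂ R and ω ∉ R, we have ω ∉ Q(∛510), so x^2 + x + 1 remains irreducible over Q(∛510) and [Q(∛510, ω) : Q(∛510)] = 2. By the tower law, [Q(∛510, ω) : Q] = 3 · 2 = 6. (In fact Q(∛510, ω) is the splitting field of x^3 - 510 over Q.)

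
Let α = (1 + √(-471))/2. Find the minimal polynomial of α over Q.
m_α(x) = x^2 - x + 118

From 2α - 1 = √(-471), squaring gives (2α - 1)^2 = -471, i.e. 4α^2 - 4α + 1 = -471, so α^2 - α + (1 + 471)/4 = 0. Since -471 ≡ 1 (mod 4), (1 + 471)/4 = 118 ∈ Z. The polynomial x^2 - x + 118 has discriminant 1 - 4·(118) = -471, which is not a perfect square in Q (d = -471 is squarefree and ≠ 1), so x^2 - x + 118 is irreducible over Q. It is the minimal polynomial of α.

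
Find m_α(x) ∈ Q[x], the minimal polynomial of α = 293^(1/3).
m_α(x) = x^3 - 293

α satisfies α^3 = 293, so x^3 - 293 annihilates α. By the rational root test, a rational root p/q (in lowest terms) of x^3 - 293 would satisfy p^3 = 293 q^3, forcing q = 1 and p^3 = 293; but 293 is not a perfect cube, contradiction. A monic cubic over Q with no rational root is irreducible (any nontrivial factorization would include a linear factor). Hence x^3 - 293 is the minimal polynomial of α, and in particular [Q(α):Q] = 3.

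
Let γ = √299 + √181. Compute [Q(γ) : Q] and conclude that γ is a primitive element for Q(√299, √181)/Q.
[Q(γ) : Q] = 4 (equivalently, Q(γ) = Q(√299, √181))

Obviously Q(γ) ⊆ Q(√299, √181), and [Q(√299, √181):Q] = 4 (since 299, 181 are distinct squarefree integers > 1 with 54119 not a perfect square). To show equality we compute the minimal polynomial of γ. From γ = √299 + √181: γ^2 = 299 + 2√(54119) + 181 = 480 + 2√(54119), so γ^2 - 480 = 2√(54119); squaring, (γ^2 - 480)^2 = 4·54119, i.e. γ^4 - 960γ^2 + 230400 - 216476 = 0, i.e. γ^4 - 960γ^2 + 13924 = 0. So γ is a root of x^4 - 960x^2 + 13924. This polynomial is irreducible over Q: it has no rational root (each ±√299 ± √181 is irrational), and any factorization into two quadratics over Q would force √(54119) ∈ Q (pairing opposite roots) or √299, √181 ∈ Q (other pairings), all impossible. Hence [Q(γ):Q] = 4 = [Q(√299, √181):Q], so Q(γ) = Q(√299, √181).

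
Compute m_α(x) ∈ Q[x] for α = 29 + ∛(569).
m_α(x) = x^3 - 87x^2 + 2523x - 24958

Set β = α - 29 = ∛(569), so β^3 = 569. Then (α - 29)^3 - 569 = 0, i.e. α is a root of g(x) = (x - 29)^3 - 569 = x^3 - 87x^2 + 2523x - 24958. Since g(x) = h(x - 29) where h(x) = x^3 - 569, and h is irreducible over Q (because 569 is not a perfect cube, so h has no rational root, and a monic cubic with no rational root is irreducible), g is also irreducible (irreducibility is preserved under the substitution x → x - 29). Hence m_α(x) = x^3 - 87x^2 + 2523x - 24958.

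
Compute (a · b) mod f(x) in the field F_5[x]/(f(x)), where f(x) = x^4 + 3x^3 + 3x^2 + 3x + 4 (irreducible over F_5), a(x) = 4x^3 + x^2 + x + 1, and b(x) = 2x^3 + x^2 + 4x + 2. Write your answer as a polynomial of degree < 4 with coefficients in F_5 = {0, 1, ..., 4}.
a · b ≡ 3x^3 + 2x^2 + x + 1 (mod f(x))

Multiply in F_5[x]: a(x)·b(x) = (4x^3 + x^2 + x + 1)·(2x^3 + x^2 + 4x + 2) = 3x^6 + x^5 + 4x^4 + 2x^2 + x + 2. This has degree ≥ 4, so divide by f(x) over F_5: 3x^6 + x^5 + 4x^4 + 2x^2 + x + 2 = (3x^2 + 2x + 4)·(x^4 + 3x^3 + 3x^2 + 3x + 4) + (3x^3 + 2x^2 + x + 1). Hence a·b ≡ 3x^3 + 2x^2 + x + 1 (mod f). (F_5[x]/(f) is a field with 5^4 = 625 elements since f is irreducible of degree 4.)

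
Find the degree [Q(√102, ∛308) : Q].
[Q(√102, ∛308) : Q] = 6

Let L = Q(√102, ∛308). Since Q(√102) ⊂ L and [Q(√102):Q] = 2, the tower law gives 2 | [L:Q]. Likewise Q(∛308) ⊂ L with [Q(∛308):Q] = 3 (because 308 is not a perfect cube), so 3 | [L:Q]. As gcd(2,3) = 1, [L:Q] is divisible by 6. Conversely L is generated over Q by √102 and ∛308, so [L:Q] ≤ 2·3 = 6. Therefore [Q(√102, ∛308) : Q] = 6.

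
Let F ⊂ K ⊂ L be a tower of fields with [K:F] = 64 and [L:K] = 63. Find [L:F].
[L:F] = 4032

The tower law says that for any tower of field extensions F ⊂ K ⊂ L with finite degrees, [L:F] = [L:K] · [K:F]. Here this gives [L:F] = 63 · 64 = 4032.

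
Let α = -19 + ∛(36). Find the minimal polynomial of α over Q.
m_α(x) = x^3 + 57x^2 + 1083x + 6823

Set β = α + 19 = ∛(36), so β^3 = 36. Then (α + 19)^3 - 36 = 0, i.e. α is a root of g(x) = (x + 19)^3 - 36 = x^3 + 57x^2 + 1083x + 6823. Since g(x) = h(x + 19) where h(x) = x^3 - 36, and h is irreducible over Q (because 36 is not a perfect cube, so h has no rational root, and a monic cubic with no rational root is irreducible), g is also irreducible (irreducibility is preserved under the substitution x → x + 19). Hence m_α(x) = x^3 + 57x^2 + 1083x + 6823.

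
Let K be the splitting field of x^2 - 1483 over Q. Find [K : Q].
[K : Q] = 2

f(x) = x^2 - 1483 factors as (x - √1483)(x + √1483). The splitting field is K = Q(√1483). Since 1483 is squarefree and > 1, it is not a perfect square, so x^2 - 1483 is irreducible over Q and [Q(√1483) : Q] = 2. Hence [K : Q] = 2.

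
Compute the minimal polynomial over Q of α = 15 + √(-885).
m_α(x) = x^2 - 30x + 1110

From α - 15 = √(-885), squaring gives (α - 15)^2 = -885, i.e. α^2 - 30α + 225 = -885, so α^2 - 30α + 1110 = 0. The discriminant of x^2 - 30x + 1110 is (-30)^2 - 4·(1110) = 900 - 4440 = -3540, and 4·(-885) is not a perfect square in Q since -885 is squarefree and ≠ 1. Hence x^2 - 30x + 1110 is irreducible over Q and is the minimal polynomial of α.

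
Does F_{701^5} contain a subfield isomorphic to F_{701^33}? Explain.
No: F_{701^33} is not a subfield of F_{701^5}

F_{p^m} embeds in F_{p^n} iff m | n. Here 33 ∤ 5 (since 5 = 0·33 + 5 with remainder 5 ≠ 0), so F_{701^33} is not a subfield of F_{701^5}. Equivalently: if it were, the tower law would give 33 = [F_{701^33}:F_701] dividing [F_{701^5}:F_701] = 5, contradiction.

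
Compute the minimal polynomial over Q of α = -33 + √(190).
m_α(x) = x^2 + 66x + 899

From α + 33 = √(190), squaring gives (α + 33)^2 = 190, i.e. α^2 + 66α + 1089 = 190, so α^2 + 66α + 899 = 0. The discriminant of x^2 + 66x + 899 is (66)^2 - 4·(899) = 4356 - 3596 = 760, and 4·(190) is not a perfect square in Q since 190 is squarefree and ≠ 1. Hence x^2 + 66x + 899 is irreducible over Q and is the minimal polynomial of α.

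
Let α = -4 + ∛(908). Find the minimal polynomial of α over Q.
m_α(x) = x^3 + 12x^2 + 48x - 844

Set β = α + 4 = ∛(908), so β^3 = 908. Then (α + 4)^3 - 908 = 0, i.e. α is a root of g(x) = (x + 4)^3 - 908 = x^3 + 12x^2 + 48x - 844. Since g(x) = h(x + 4) where h(x) = x^3 - 908, and h is irreducible over Q (because 908 is not a perfect cube, so h has no rational root, and a monic cubic with no rational root is irreducible), g is also irreducible (irreducibility is preserved under the substitution x → x + 4). Hence m_α(x) = x^3 + 12x^2 + 48x - 844.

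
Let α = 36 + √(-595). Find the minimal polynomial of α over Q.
m_α(x) = x^2 - 72x + 1891

From α - 36 = √(-595), squaring gives (α - 36)^2 = -595, i.e. α^2 - 72α + 1296 = -595, so α^2 - 72α + 1891 = 0. The discriminant of x^2 - 72x + 1891 is (-72)^2 - 4·(1891) = 5184 - 7564 = -2380, and 4·(-595) is not a perfect square in Q since -595 is squarefree and ≠ 1. Hence x^2 - 72x + 1891 is irreducible over Q and is the minimal polynomial of α.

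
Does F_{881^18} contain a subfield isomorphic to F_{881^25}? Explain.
No: F_{881^25} is not a subfield of F_{881^18}

F_{p^m} embeds in F_{p^n} iff m | n. Here 25 ∤ 18 (since 18 = 0·25 + 18 with remainder 18 ≠ 0), so F_{881^25} is not a subfield of F_{881^18}. Equivalently: if it were, the tower law would give 25 = [F_{881^25}:F_881] dividing [F_{881^18}:F_881] = 18, contradiction.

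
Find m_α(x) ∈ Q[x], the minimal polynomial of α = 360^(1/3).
m_α(x) = x^3 - 360

α satisfies α^3 = 360, so x^3 - 360 annihilates α. By the rational root test, a rational root p/q (in lowest terms) of x^3 - 360 would satisfy p^3 = 360 q^3, forcing q = 1 and p^3 = 360; but 360 is not a perfect cube, contradiction. A monic cubic over Q with no rational root is irreducible (any nontrivial factorization would include a linear factor). Hence x^3 - 360 is the minimal polynomial of α, and in particular [Q(α):Q] = 3.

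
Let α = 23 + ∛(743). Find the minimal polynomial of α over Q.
m_α(x) = x^3 - 69x^2 + 1587x - 12910

Set β = α - 23 = ∛(743), so β^3 = 743. Then (α - 23)^3 - 743 = 0, i.e. α is a root of g(x) = (x - 23)^3 - 743 = x^3 - 69x^2 + 1587x - 12910. Since g(x) = h(x - 23) where h(x) = x^3 - 743, and h is irreducible over Q (because 743 is not a perfect cube, so h has no rational root, and a monic cubic with no rational root is irreducible), g is also irreducible (irreducibility is preserved under the substitution x → x - 23). Hence m_α(x) = x^3 - 69x^2 + 1587x - 12910.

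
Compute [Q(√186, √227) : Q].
[Q(√186, √227) : Q] = 4

[Q(√186):Q] = 2 (min poly x^2 - 186, irreducible since 186 is squarefree > 1). For the top step, suppose √227 ∈ Q(√186), say √227 = c + d√186 with c, d ∈ Q. Squaring: 227 = c^2 + 186d^2 + 2cd√186. Since √186 ∉ Q this forces 2cd = 0. If d = 0 then √227 = c ∈ Q, contradicting 227 squarefree > 1. If c = 0 then 227 = 186d^2, so 186·227 = (186d)^2 is a perfect square in Q — but 186·227 = 42222 is not a perfect square (since 186 and 227 are distinct squarefree integers). Contradiction. Hence √227 ∉ Q(√186), so x^2 - 227 stays irreducible over Q(√186) and [Q(√186, √227) : Q(√186)] = 2. By the tower law, [Q(√186, √227) : Q] = 2 · 2 = 4.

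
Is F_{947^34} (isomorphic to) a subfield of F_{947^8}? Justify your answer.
No: F_{947^34} is not a subfield of F_{947^8}

F_{p^m} embeds in F_{p^n} iff m | n. Here 34 ∤ 8 (since 8 = 0·34 + 8 with remainder 8 ≠ 0), so F_{947^34} is not a subfield of F_{947^8}. Equivalently: if it were, the tower law would give 34 = [F_{947^34}:F_947] dividing [F_{947^8}:F_947] = 8, contradiction.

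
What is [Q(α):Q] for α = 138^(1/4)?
[Q(α):Q] = 4

α is a root of x^4 - 138. By Eisenstein's criterion at the prime p = 2 (which divides the constant term 138 but p^2 = 4 does not, since 138 is squarefree), x^4 - 138 is irreducible over Q. Hence [Q(α):Q] = 4.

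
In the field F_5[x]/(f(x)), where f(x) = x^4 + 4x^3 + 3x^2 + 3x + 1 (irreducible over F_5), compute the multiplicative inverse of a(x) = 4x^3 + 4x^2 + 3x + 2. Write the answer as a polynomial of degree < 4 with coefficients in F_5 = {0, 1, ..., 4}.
a(x)^(-1) ≡ x^3 (mod f(x))

Since f is irreducible over F_5, F_5[x]/(f) is a field and a(x) ≠ 0 has an inverse. Apply the extended Euclidean algorithm to f(x) and a(x) in F_5[x]: f(x) = (4x + 2)·a(x) + (3x^2 + 4x + 2);  a(x) = (3x + 4)·(3x^2 + 4x + 2) + (x + 4);  (3x^2 + 4x + 2) = (3x + 2)·(x + 4) + (4). The last nonzero remainder is the constant 4 = gcd(f, a) in F_5. Back-substituting through the division chain expresses 4 = s(x)·a(x) + t(x)·f(x) with s(x) ≡ 4x^3 (mod f), so (4x^3)·a(x) ≡ 4 (mod f). Multiplying by 4^(-1) ≡ 4 in F_5 gives a(x)^(-1) ≡ 4·(4x^3) ≡ x^3 (mod f). Check: (4x^3 + 4x^2 + 3x + 2)·(x^3) = 4x^6 + 4x^5 + 3x^4 + 2x^3 ≡ 1 (mod x^4 + 4x^3 + 3x^2 + 3x + 1).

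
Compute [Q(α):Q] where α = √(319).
[Q(α):Q] = 2

[Q(α):Q] equals the degree of the minimal polynomial of α. Here α^2 = 319 and x^2 - 319 is irreducible (d = 319 is squarefree, ≠ 1, hence not a square), so deg(m_α) = 2. Thus [Q(α):Q] = 2.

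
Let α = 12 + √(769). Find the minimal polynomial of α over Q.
m_α(x) = x^2 - 24x - 625

From α - 12 = √(769), squaring gives (α - 12)^2 = 769, i.e. α^2 - 24α + 144 = 769, so α^2 - 24α - 625 = 0. The discriminant of x^2 - 24x - 625 is (-24)^2 - 4·(-625) = 576 + 2500 = 3076, and 4·(769) is not a perfect square in Q since 769 is squarefree and ≠ 1. Hence x^2 - 24x - 625 is irreducible over Q and is the minimal polynomial of α.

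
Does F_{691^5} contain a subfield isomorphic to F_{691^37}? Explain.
No: F_{691^37} is not a subfield of F_{691^5}

F_{p^m} embeds in F_{p^n} iff m | n. Here 37 ∤ 5 (since 5 = 0·37 + 5 with remainder 5 ≠ 0), so F_{691^37} is not a subfield of F_{691^5}. Equivalently: if it were, the tower law would give 37 = [F_{691^37}:F_691] dividing [F_{691^5}:F_691] = 5, contradiction.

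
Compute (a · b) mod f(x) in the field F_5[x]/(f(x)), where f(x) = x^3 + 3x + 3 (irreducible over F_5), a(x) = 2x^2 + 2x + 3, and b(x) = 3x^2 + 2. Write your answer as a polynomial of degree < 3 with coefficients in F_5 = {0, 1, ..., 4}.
a · b ≡ 3x + 3 (mod f(x))

Multiply in F_5[x]: a(x)·b(x) = (2x^2 + 2x + 3)·(3x^2 + 2) = x^4 + x^3 + 3x^2 + 4x + 1. This has degree ≥ 3, so divide by f(x) over F_5: x^4 + x^3 + 3x^2 + 4x + 1 = (x + 1)·(x^3 + 3x + 3) + (3x + 3). Hence a·b ≡ 3x + 3 (mod f). (F_5[x]/(f) is a field with 5^3 = 125 elements since f is irreducible of degree 3.)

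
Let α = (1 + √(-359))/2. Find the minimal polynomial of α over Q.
m_α(x) = x^2 - x + 90

From 2α - 1 = √(-359), squaring gives (2α - 1)^2 = -359, i.e. 4α^2 - 4α + 1 = -359, so α^2 - α + (1 + 359)/4 = 0. Since -359 ≡ 1 (mod 4), (1 + 359)/4 = 90 ∈ Z. The polynomial x^2 - x + 90 has discriminant 1 - 4·(90) = -359, which is not a perfect square in Q (d = -359 is squarefree and ≠ 1), so x^2 - x + 90 is irreducible over Q. It is the minimal polynomial of α.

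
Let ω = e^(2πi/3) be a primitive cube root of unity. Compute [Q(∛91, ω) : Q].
[Q(∛91, ω) : Q] = 6

[Q(∛91):Q] = 3 (min poly x^3 - 91, irreducible since 91 is not a perfect cube). [Q(ω):Q] = 2 (min poly x^2 + x + 1). Since Q(∛91) ⊂ R and ω ∉ R, we have ω ∉ Q(∛91), so x^2 + x + 1 remains irreducible over Q(∛91) and [Q(∛91, ω) : Q(∛91)] = 2. By the tower law, [Q(∛91, ω) : Q] = 3 · 2 = 6. (In fact Q(∛91, ω) is the splitting field of x^3 - 91 over Q.)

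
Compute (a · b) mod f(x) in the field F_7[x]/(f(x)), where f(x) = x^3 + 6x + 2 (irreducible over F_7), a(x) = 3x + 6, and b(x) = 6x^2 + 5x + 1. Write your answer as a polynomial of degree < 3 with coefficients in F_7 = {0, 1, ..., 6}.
a · b ≡ 2x^2 + 2x + 5 (mod f(x))

Multiply in F_7[x]: a(x)·b(x) = (3x + 6)·(6x^2 + 5x + 1) = 4x^3 + 2x^2 + 5x + 6. This has degree ≥ 3, so divide by f(x) over F_7: 4x^3 + 2x^2 + 5x + 6 = (4)·(x^3 + 6x + 2) + (2x^2 + 2x + 5). Hence a·b ≡ 2x^2 + 2x + 5 (mod f). (F_7[x]/(f) is a field with 7^3 = 343 elements since f is irreducible of degree 3.)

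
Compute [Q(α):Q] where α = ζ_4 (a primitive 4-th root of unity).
[Q(α):Q] = 2

The minimal polynomial of ζ_4 over Q is the 4-th cyclotomic polynomial Φ_4(x), which is irreducible over Q and has degree φ(4) = 2. Hence [Q(α):Q] = φ(4) = 2.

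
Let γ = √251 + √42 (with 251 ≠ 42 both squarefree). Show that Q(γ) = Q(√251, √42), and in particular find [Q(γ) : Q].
[Q(γ) : Q] = 4 (equivalently, Q(γ) = Q(√251, √42))

Obviously Q(γ) ⊆ Q(√251, √42), and [Q(√251, √42):Q] = 4 (since 251, 42 are distinct squarefree integers > 1 with 10542 not a perfect square). To show equality we compute the minimal polynomial of γ. From γ = √251 + √42: γ^2 = 251 + 2√(10542) + 42 = 293 + 2√(10542), so γ^2 - 293 = 2√(10542); squaring, (γ^2 - 293)^2 = 4·10542, i.e. γ^4 - 586γ^2 + 85849 - 42168 = 0, i.e. γ^4 - 586γ^2 + 43681 = 0. So γ is a root of x^4 - 586x^2 + 43681. This polynomial is irreducible over Q: it has no rational root (each ±√251 ± √42 is irrational), and any factorization into two quadratics over Q would force √(10542) ∈ Q (pairing opposite roots) or √251, √42 ∈ Q (other pairings), all impossible. Hence [Q(γ):Q] = 4 = [Q(√251, √42):Q], so Q(γ) = Q(√251, √42).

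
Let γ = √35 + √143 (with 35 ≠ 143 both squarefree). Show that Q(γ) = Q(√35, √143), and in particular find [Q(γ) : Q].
[Q(γ) : Q] = 4 (equivalently, Q(γ) = Q(√35, √143))

Obviously Q(γ) ⊆ Q(√35, √143), and [Q(√35, √143):Q] = 4 (since 35, 143 are distinct squarefree integers > 1 with 5005 not a perfect square). To show equality we compute the minimal polynomial of γ. From γ = √35 + √143: γ^2 = 35 + 2√(5005) + 143 = 178 + 2√(5005), so γ^2 - 178 = 2√(5005); squaring, (γ^2 - 178)^2 = 4·5005, i.e. γ^4 - 356γ^2 + 31684 - 20020 = 0, i.e. γ^4 - 356γ^2 + 11664 = 0. So γ is a root of x^4 - 356x^2 + 11664. This polynomial is irreducible over Q: it has no rational root (each ±√35 ± √143 is irrational), and any factorization into two quadratics over Q would force √(5005) ∈ Q (pairing opposite roots) or √35, √143 ∈ Q (other pairings), all impossible. Hence [Q(γ):Q] = 4 = [Q(√35, √143):Q], so Q(γ) = Q(√35, √143).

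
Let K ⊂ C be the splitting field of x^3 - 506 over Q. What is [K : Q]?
[K : Q] = 6

The roots of x^3 - 506 are ∛506, ω∛506, ω^2∛506 where ω = e^(2πi/3) is a primitive cube root of unity, so K = Q(∛506, ω). Now [Q(∛506):Q] = 3 (since 506 is not a perfect cube, x^3 - 506 is irreducible) and [Q(ω):Q] = 2. Both 2 and 3 divide [K:Q], and [K:Q] ≤ 3·2 = 6, so [K:Q] = 6. (Equivalently: Q(∛506) ⊂ R but ω ∉ R, so [K : Q(∛506)] = 2.)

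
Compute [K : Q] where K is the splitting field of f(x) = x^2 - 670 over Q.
[K : Q] = 2

f(x) = x^2 - 670 factors as (x - √670)(x + √670). The splitting field is K = Q(√670). Since 670 is squarefree and > 1, it is not a perfect square, so x^2 - 670 is irreducible over Q and [Q(√670) : Q] = 2. Hence [K : Q] = 2.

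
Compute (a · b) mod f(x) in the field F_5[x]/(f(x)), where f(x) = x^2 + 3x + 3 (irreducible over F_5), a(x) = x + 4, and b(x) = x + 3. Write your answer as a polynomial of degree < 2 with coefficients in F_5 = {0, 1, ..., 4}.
a · b ≡ 4x + 4 (mod f(x))

Multiply in F_5[x]: a(x)·b(x) = (x + 4)·(x + 3) = x^2 + 2x + 2. This has degree ≥ 2, so divide by f(x) over F_5: x^2 + 2x + 2 = (1)·(x^2 + 3x + 3) + (4x + 4). Hence a·b ≡ 4x + 4 (mod f). (F_5[x]/(f) is a field with 5^2 = 25 elements since f is irreducible of degree 2.)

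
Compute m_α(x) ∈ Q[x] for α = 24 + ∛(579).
m_α(x) = x^3 - 72x^2 + 1728x - 14403

Set β = α - 24 = ∛(579), so β^3 = 579. Then (α - 24)^3 - 579 = 0, i.e. α is a root of g(x) = (x - 24)^3 - 579 = x^3 - 72x^2 + 1728x - 14403. Since g(x) = h(x - 24) where h(x) = x^3 - 579, and h is irreducible over Q (because 579 is not a perfect cube, so h has no rational root, and a monic cubic with no rational root is irreducible), g is also irreducible (irreducibility is preserved under the substitution x → x - 24). Hence m_α(x) = x^3 - 72x^2 + 1728x - 14403.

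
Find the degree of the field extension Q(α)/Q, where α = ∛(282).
[Q(α):Q] = 3

The minimal polynomial of α is x^3 - 282, irreducible over Q since 282 is not a perfect cube (so x^3 - 282 has no rational root). Hence [Q(α):Q] = deg(m_α) = 3.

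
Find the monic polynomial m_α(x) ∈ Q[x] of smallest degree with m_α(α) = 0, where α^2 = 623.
m_α(x) = x^2 - 623

α satisfies α^2 - 623 = 0, so x^2 - 623 annihilates α. Since d = 623 is squarefree and ≠ 1, it is not a perfect square in Q, so x^2 - 623 has no rational root and is therefore irreducible over Q (a degree-2 polynomial over a field is irreducible iff it has no root). Hence m_α(x) = x^2 - 623.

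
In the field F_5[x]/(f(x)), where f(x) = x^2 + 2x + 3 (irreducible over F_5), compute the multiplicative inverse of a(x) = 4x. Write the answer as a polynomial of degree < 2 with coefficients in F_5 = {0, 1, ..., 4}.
a(x)^(-1) ≡ 2x + 4 (mod f(x))

Since f is irreducible over F_5, F_5[x]/(f) is a field and a(x) ≠ 0 has an inverse. Apply the extended Euclidean algorithm to f(x) and a(x) in F_5[x]: f(x) = (4x + 3)·a(x) + (3). The last nonzero remainder is the constant 3 = gcd(f, a) in F_5. Back-substituting through the division chain expresses 3 = s(x)·a(x) + t(x)·f(x) with s(x) ≡ x + 2 (mod f), so (x + 2)·a(x) ≡ 3 (mod f). Multiplying by 3^(-1) ≡ 2 in F_5 gives a(x)^(-1) ≡ 2·(x + 2) ≡ 2x + 4 (mod f). Check: (4x)·(2x + 4) = 3x^2 + x ≡ 1 (mod x^2 + 2x + 3).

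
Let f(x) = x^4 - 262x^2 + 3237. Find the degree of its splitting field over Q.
[K : Q] = 4

Solving the quadratic in x^2: x^2 = (262 ± √(262^2 - 4·3237))/2 = (262 ± √55696)/2 = (262 ± 236)/2, giving x^2 = 249 or x^2 = 13. So f(x) = (x^2 - 249)(x^2 - 13) and the roots of f are ±√249, ±√13. Hence the splitting field is K = Q(√249, √13). Since 249 and 13 are distinct squarefree integers > 1, their product 3237 is not a perfect square, so √13 ∉ Q(√249). By the tower law [K:Q] = [Q(√249,√13):Q(√249)] · [Q(√249):Q] = 2 · 2 = 4.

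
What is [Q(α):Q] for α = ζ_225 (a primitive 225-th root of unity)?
[Q(α):Q] = 120

The minimal polynomial of ζ_225 over Q is the 225-th cyclotomic polynomial Φ_225(x), which is irreducible over Q and has degree φ(225) = 120. Hence [Q(α):Q] = φ(225) = 120.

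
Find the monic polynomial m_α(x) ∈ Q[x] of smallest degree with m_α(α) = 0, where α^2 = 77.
m_α(x) = x^2 - 77

α satisfies α^2 - 77 = 0, so x^2 - 77 annihilates α. Since d = 77 is squarefree and ≠ 1, it is not a perfect square in Q, so x^2 - 77 has no rational root and is therefore irreducible over Q (a degree-2 polynomial over a field is irreducible iff it has no root). Hence m_α(x) = x^2 - 77.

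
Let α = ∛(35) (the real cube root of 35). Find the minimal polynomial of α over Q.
m_α(x) = x^3 - 35

α satisfies α^3 = 35, so x^3 - 35 annihilates α. By the rational root test, a rational root p/q (in lowest terms) of x^3 - 35 would satisfy p^3 = 35 q^3, forcing q = 1 and p^3 = 35; but 35 is not a perfect cube, contradiction. A monic cubic over Q with no rational root is irreducible (any nontrivial factorization would include a linear factor). Hence x^3 - 35 is the minimal polynomial of α, and in particular [Q(α):Q] = 3.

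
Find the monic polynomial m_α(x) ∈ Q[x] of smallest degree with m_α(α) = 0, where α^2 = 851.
m_α(x) = x^2 - 851

α satisfies α^2 - 851 = 0, so x^2 - 851 annihilates α. Since d = 851 is squarefree and ≠ 1, it is not a perfect square in Q, so x^2 - 851 has no rational root and is therefore irreducible over Q (a degree-2 polynomial over a field is irreducible iff it has no root). Hence m_α(x) = x^2 - 851.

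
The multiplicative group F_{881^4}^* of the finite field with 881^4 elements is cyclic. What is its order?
|F_{881^4}^*| = 602425897920

F_{881^4} has 881^4 = 602425897921 elements; its multiplicative group consists of all nonzero elements, so |F_{881^4}^*| = 602425897921 - 1 = 602425897920. (It is cyclic since any finite subgroup of the multiplicative group of a field is cyclic.)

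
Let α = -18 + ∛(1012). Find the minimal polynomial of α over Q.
m_α(x) = x^3 + 54x^2 + 972x + 4820

Set β = α + 18 = ∛(1012), so β^3 = 1012. Then (α + 18)^3 - 1012 = 0, i.e. α is a root of g(x) = (x + 18)^3 - 1012 = x^3 + 54x^2 + 972x + 4820. Since g(x) = h(x + 18) where h(x) = x^3 - 1012, and h is irreducible over Q (because 1012 is not a perfect cube, so h has no rational root, and a monic cubic with no rational root is irreducible), g is also irreducible (irreducibility is preserved under the substitution x → x + 18). Hence m_α(x) = x^3 + 54x^2 + 972x + 4820.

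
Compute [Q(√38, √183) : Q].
[Q(√38, √183) : Q] = 4

[Q(√38):Q] = 2 (min poly x^2 - 38, irreducible since 38 is squarefree > 1). For the top step, suppose √183 ∈ Q(√38), say √183 = c + d√38 with c, d ∈ Q. Squaring: 183 = c^2 + 38d^2 + 2cd√38. Since √38 ∉ Q this forces 2cd = 0. If d = 0 then √183 = c ∈ Q, contradicting 183 squarefree > 1. If c = 0 then 183 = 38d^2, so 38·183 = (38d)^2 is a perfect square in Q — but 38·183 = 6954 is not a perfect square (since 38 and 183 are distinct squarefree integers). Contradiction. Hence √183 ∉ Q(√38), so x^2 - 183 stays irreducible over Q(√38) and [Q(√38, √183) : Q(√38)] = 2. By the tower law, [Q(√38, √183) : Q] = 2 · 2 = 4.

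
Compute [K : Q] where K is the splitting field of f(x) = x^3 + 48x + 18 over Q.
[K : Q] = 6

By the rational root test, any rational root of the monic integer polynomial f(x) = x^3 + 48x + 18 must be an integer dividing the constant term 18, i.e. one of ±{1, 2, 3, 6, 9, 18}. Evaluating: f(1) = 67, f(-1) = -31, f(2) = 122, f(-2) = -86, f(3) = 189, f(-3) = -153, f(6) = 522, f(-6) = -486, f(9) = 1179, f(-9) = -1143, f(18) = 6714, f(-18) = -6678; none is 0, so f has no rational root and is therefore irreducible over Q (a cubic with no linear factor over a field is irreducible). For an irreducible cubic, the Galois group is A_3 or S_3 according as the discriminant disc(f) = -4a^3 - 27b^2 = -4·(48)^3 - 27·(18)^2 = -451116 is or is not a square in Q. Here disc(f) = -451116 is not a perfect square in Q, so the Galois group of f over Q is not contained in A_3 and must be all of S_3. The splitting field has degree |S_3| = 6 over Q, so [K : Q] = 6.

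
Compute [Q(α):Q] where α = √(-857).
[Q(α):Q] = 2

[Q(α):Q] equals the degree of the minimal polynomial of α. Here α^2 = -857 and x^2 + 857 is irreducible (d = -857 is squarefree, ≠ 1, hence not a square), so deg(m_α) = 2. Thus [Q(α):Q] = 2.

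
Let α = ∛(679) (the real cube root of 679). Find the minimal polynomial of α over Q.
m_α(x) = x^3 - 679

α satisfies α^3 = 679, so x^3 - 679 annihilates α. By the rational root test, a rational root p/q (in lowest terms) of x^3 - 679 would satisfy p^3 = 679 q^3, forcing q = 1 and p^3 = 679; but 679 is not a perfect cube, contradiction. A monic cubic over Q with no rational root is irreducible (any nontrivial factorization would include a linear factor). Hence x^3 - 679 is the minimal polynomial of α, and in particular [Q(α):Q] = 3.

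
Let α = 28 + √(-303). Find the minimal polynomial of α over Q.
m_α(x) = x^2 - 56x + 1087

From α - 28 = √(-303), squaring gives (α - 28)^2 = -303, i.e. α^2 - 56α + 784 = -303, so α^2 - 56α + 1087 = 0. The discriminant of x^2 - 56x + 1087 is (-56)^2 - 4·(1087) = 3136 - 4348 = -1212, and 4·(-303) is not a perfect square in Q since -303 is squarefree and ≠ 1. Hence x^2 - 56x + 1087 is irreducible over Q and is the minimal polynomial of α.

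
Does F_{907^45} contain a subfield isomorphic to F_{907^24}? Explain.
No: F_{907^24} is not a subfield of F_{907^45}

F_{p^m} embeds in F_{p^n} iff m | n. Here 24 ∤ 45 (since 45 = 1·24 + 21 with remainder 21 ≠ 0), so F_{907^24} is not a subfield of F_{907^45}. Equivalently: if it were, the tower law would give 24 = [F_{907^24}:F_907] dividing [F_{907^45}:F_907] = 45, contradiction.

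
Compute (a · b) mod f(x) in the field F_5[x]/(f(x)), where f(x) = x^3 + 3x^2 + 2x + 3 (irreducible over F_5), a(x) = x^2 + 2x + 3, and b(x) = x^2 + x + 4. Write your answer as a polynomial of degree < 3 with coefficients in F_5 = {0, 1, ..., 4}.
a · b ≡ 2x^2 + 3x + 2 (mod f(x))

Multiply in F_5[x]: a(x)·b(x) = (x^2 + 2x + 3)·(x^2 + x + 4) = x^4 + 3x^3 + 4x^2 + x + 2. This has degree ≥ 3, so divide by f(x) over F_5: x^4 + 3x^3 + 4x^2 + x + 2 = (x)·(x^3 + 3x^2 + 2x + 3) + (2x^2 + 3x + 2). Hence a·b ≡ 2x^2 + 3x + 2 (mod f). (F_5[x]/(f) is a field with 5^3 = 125 elements since f is irreducible of degree 3.)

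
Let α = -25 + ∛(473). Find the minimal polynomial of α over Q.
m_α(x) = x^3 + 75x^2 + 1875x + 15152

Set β = α + 25 = ∛(473), so β^3 = 473. Then (α + 25)^3 - 473 = 0, i.e. α is a root of g(x) = (x + 25)^3 - 473 = x^3 + 75x^2 + 1875x + 15152. Since g(x) = h(x + 25) where h(x) = x^3 - 473, and h is irreducible over Q (because 473 is not a perfect cube, so h has no rational root, and a monic cubic with no rational root is irreducible), g is also irreducible (irreducibility is preserved under the substitution x → x + 25). Hence m_α(x) = x^3 + 75x^2 + 1875x + 15152.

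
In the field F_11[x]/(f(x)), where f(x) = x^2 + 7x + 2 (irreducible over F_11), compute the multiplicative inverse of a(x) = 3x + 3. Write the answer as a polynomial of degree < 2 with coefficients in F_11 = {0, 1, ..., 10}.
a(x)^(-1) ≡ x + 6 (mod f(x))

Since f is irreducible over F_11, F_11[x]/(f) is a field and a(x) ≠ 0 has an inverse. Apply the extended Euclidean algorithm to f(x) and a(x) in F_11[x]: f(x) = (4x + 2)·a(x) + (7). The last nonzero remainder is the constant 7 = gcd(f, a) in F_11. Back-substituting through the division chain expresses 7 = s(x)·a(x) + t(x)·f(x) with s(x) ≡ 7x + 9 (mod f), so (7x + 9)·a(x) ≡ 7 (mod f). Multiplying by 7^(-1) ≡ 8 in F_11 gives a(x)^(-1) ≡ 8·(7x + 9) ≡ x + 6 (mod f). Check: (3x + 3)·(x + 6) = 3x^2 + 10x + 7 ≡ 1 (mod x^2 + 7x + 2).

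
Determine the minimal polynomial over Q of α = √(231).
m_α(x) = x^2 - 231

α satisfies α^2 - 231 = 0, so x^2 - 231 annihilates α. Since d = 231 is squarefree and ≠ 1, it is not a perfect square in Q, so x^2 - 231 has no rational root and is therefore irreducible over Q (a degree-2 polynomial over a field is irreducible iff it has no root). Hence m_α(x) = x^2 - 231.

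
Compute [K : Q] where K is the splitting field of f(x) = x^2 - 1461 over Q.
[K : Q] = 2

f(x) = x^2 - 1461 factors as (x - √1461)(x + √1461). The splitting field is K = Q(√1461). Since 1461 is squarefree and > 1, it is not a perfect square, so x^2 - 1461 is irreducible over Q and [Q(√1461) : Q] = 2. Hence [K : Q] = 2.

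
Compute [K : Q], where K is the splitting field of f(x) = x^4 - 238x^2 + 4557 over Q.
[K : Q] = 4

Solving the quadratic in x^2: x^2 = (238 ± √(238^2 - 4·4557))/2 = (238 ± √38416)/2 = (238 ± 196)/2, giving x^2 = 21 or x^2 = 217. So f(x) = (x^2 - 21)(x^2 - 217) and the roots of f are ±√21, ±√217. Hence the splitting field is K = Q(√21, √217). Since 21 and 217 are distinct squarefree integers > 1, their product 4557 is not a perfect square, so √217 ∉ Q(√21). By the tower law [K:Q] = [Q(√21,√217):Q(√21)] · [Q(√21):Q] = 2 · 2 = 4.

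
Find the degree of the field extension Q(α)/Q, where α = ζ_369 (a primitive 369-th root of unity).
[Q(α):Q] = 240

The minimal polynomial of ζ_369 over Q is the 369-th cyclotomic polynomial Φ_369(x), which is irreducible over Q and has degree φ(369) = 240. Hence [Q(α):Q] = φ(369) = 240.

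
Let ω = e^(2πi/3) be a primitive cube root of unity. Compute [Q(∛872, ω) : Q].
[Q(∛872, ω) : Q] = 6

[Q(∛872):Q] = 3 (min poly x^3 - 872, irreducible since 872 is not a perfect cube). [Q(ω):Q] = 2 (min poly x^2 + x + 1). Since Q(∛872) ⊂ R and ω ∉ R, we have ω ∉ Q(∛872), so x^2 + x + 1 remains irreducible over Q(∛872) and [Q(∛872, ω) : Q(∛872)] = 2. By the tower law, [Q(∛872, ω) : Q] = 3 · 2 = 6. (In fact Q(∛872, ω) is the splitting field of x^3 - 872 over Q.)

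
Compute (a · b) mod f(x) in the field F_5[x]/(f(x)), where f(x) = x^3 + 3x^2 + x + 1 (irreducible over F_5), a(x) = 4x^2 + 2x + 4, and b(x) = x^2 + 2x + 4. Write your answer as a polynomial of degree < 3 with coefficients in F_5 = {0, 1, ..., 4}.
a · b ≡ x^2 + 4x + 3 (mod f(x))

Multiply in F_5[x]: a(x)·b(x) = (4x^2 + 2x + 4)·(x^2 + 2x + 4) = 4x^4 + 4x^2 + x + 1. This has degree ≥ 3, so divide by f(x) over F_5: 4x^4 + 4x^2 + x + 1 = (4x + 3)·(x^3 + 3x^2 + x + 1) + (x^2 + 4x + 3). Hence a·b ≡ x^2 + 4x + 3 (mod f). (F_5[x]/(f) is a field with 5^3 = 125 elements since f is irreducible of degree 3.)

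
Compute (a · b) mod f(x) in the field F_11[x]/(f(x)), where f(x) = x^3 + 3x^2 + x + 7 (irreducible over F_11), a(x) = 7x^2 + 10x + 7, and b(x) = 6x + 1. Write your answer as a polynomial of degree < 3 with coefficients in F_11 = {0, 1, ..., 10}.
a · b ≡ 7x^2 + 10x + 10 (mod f(x))

Multiply in F_11[x]: a(x)·b(x) = (7x^2 + 10x + 7)·(6x + 1) = 9x^3 + x^2 + 8x + 7. This has degree ≥ 3, so divide by f(x) over F_11: 9x^3 + x^2 + 8x + 7 = (9)·(x^3 + 3x^2 + x + 7) + (7x^2 + 10x + 10). Hence a·b ≡ 7x^2 + 10x + 10 (mod f). (F_11[x]/(f) is a field with 11^3 = 1331 elements since f is irreducible of degree 3.)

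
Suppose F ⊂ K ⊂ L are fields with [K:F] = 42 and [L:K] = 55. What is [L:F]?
[L:F] = 2310

The tower law says that for any tower of field extensions F ⊂ K ⊂ L with finite degrees, [L:F] = [L:K] · [K:F]. Here this gives [L:F] = 55 · 42 = 2310.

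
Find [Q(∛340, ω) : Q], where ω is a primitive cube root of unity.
[Q(∛340, ω) : Q] = 6

[Q(∛340):Q] = 3 (min poly x^3 - 340, irreducible since 340 is not a perfect cube). [Q(ω):Q] = 2 (min poly x^2 + x + 1). Since Q(∛340) ⊂ R and ω ∉ R, we have ω ∉ Q(∛340), so x^2 + x + 1 remains irreducible over Q(∛340) and [Q(∛340, ω) : Q(∛340)] = 2. By the tower law, [Q(∛340, ω) : Q] = 3 · 2 = 6. (In fact Q(∛340, ω) is the splitting field of x^3 - 340 over Q.)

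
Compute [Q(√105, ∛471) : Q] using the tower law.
[Q(√105, ∛471) : Q] = 6

Let L = Q(√105, ∛471). Since Q(√105) ⊂ L and [Q(√105):Q] = 2, the tower law gives 2 | [L:Q]. Likewise Q(∛471) ⊂ L with [Q(∛471):Q] = 3 (because 471 is not a perfect cube), so 3 | [L:Q]. As gcd(2,3) = 1, [L:Q] is divisible by 6. Conversely L is generated over Q by √105 and ∛471, so [L:Q] ≤ 2·3 = 6. Therefore [Q(√105, ∛471) : Q] = 6.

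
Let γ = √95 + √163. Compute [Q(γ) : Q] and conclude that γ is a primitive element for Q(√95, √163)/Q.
[Q(γ) : Q] = 4 (equivalently, Q(γ) = Q(√95, √163))

Obviously Q(γ) ⊆ Q(√95, √163), and [Q(√95, √163):Q] = 4 (since 95, 163 are distinct squarefree integers > 1 with 15485 not a perfect square). To show equality we compute the minimal polynomial of γ. From γ = √95 + √163: γ^2 = 95 + 2√(15485) + 163 = 258 + 2√(15485), so γ^2 - 258 = 2√(15485); squaring, (γ^2 - 258)^2 = 4·15485, i.e. γ^4 - 516γ^2 + 66564 - 61940 = 0, i.e. γ^4 - 516γ^2 + 4624 = 0. So γ is a root of x^4 - 516x^2 + 4624. This polynomial is irreducible over Q: it has no rational root (each ±√95 ± √163 is irrational), and any factorization into two quadratics over Q would force √(15485) ∈ Q (pairing opposite roots) or √95, √163 ∈ Q (other pairings), all impossible. Hence [Q(γ):Q] = 4 = [Q(√95, √163):Q], so Q(γ) = Q(√95, √163).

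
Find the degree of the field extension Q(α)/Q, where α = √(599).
[Q(α):Q] = 2

[Q(α):Q] equals the degree of the minimal polynomial of α. Here α^2 = 599 and x^2 - 599 is irreducible (d = 599 is squarefree, ≠ 1, hence not a square), so deg(m_α) = 2. Thus [Q(α):Q] = 2.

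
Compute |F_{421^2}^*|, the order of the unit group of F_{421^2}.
|F_{421^2}^*| = 177240

F_{421^2} has 421^2 = 177241 elements; its multiplicative group consists of all nonzero elements, so |F_{421^2}^*| = 177241 - 1 = 177240. (It is cyclic since any finite subgroup of the multiplicative group of a field is cyclic.)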